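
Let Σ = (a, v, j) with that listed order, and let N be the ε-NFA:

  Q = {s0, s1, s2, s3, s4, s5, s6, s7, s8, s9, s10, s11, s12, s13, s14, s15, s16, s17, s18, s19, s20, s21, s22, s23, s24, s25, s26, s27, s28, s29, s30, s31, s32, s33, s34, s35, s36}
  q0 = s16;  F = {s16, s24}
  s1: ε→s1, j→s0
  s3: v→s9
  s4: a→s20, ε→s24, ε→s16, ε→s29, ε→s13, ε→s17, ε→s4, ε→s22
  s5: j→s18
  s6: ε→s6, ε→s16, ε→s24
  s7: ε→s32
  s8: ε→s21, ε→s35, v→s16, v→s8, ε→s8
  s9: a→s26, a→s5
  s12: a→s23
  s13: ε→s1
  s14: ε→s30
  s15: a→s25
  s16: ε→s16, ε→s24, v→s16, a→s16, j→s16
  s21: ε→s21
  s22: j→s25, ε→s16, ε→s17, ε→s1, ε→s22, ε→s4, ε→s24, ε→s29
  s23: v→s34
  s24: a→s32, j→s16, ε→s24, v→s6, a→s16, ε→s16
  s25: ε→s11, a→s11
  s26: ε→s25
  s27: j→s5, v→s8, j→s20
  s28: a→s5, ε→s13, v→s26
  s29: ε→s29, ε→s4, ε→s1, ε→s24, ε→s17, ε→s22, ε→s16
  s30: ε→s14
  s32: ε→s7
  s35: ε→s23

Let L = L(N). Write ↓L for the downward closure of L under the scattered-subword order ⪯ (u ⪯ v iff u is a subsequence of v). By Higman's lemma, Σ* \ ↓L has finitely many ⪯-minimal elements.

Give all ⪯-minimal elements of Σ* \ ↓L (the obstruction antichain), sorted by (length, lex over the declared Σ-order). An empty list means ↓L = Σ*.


A = [].

|Q|=37, |F|=2, |δ|=67 (42 ε).
min D↑ (1 st, q0=0, F={}): 0:a→0,v→0,j→0 [Hopcroft].
L(D↑) = ∅; no obstructions.


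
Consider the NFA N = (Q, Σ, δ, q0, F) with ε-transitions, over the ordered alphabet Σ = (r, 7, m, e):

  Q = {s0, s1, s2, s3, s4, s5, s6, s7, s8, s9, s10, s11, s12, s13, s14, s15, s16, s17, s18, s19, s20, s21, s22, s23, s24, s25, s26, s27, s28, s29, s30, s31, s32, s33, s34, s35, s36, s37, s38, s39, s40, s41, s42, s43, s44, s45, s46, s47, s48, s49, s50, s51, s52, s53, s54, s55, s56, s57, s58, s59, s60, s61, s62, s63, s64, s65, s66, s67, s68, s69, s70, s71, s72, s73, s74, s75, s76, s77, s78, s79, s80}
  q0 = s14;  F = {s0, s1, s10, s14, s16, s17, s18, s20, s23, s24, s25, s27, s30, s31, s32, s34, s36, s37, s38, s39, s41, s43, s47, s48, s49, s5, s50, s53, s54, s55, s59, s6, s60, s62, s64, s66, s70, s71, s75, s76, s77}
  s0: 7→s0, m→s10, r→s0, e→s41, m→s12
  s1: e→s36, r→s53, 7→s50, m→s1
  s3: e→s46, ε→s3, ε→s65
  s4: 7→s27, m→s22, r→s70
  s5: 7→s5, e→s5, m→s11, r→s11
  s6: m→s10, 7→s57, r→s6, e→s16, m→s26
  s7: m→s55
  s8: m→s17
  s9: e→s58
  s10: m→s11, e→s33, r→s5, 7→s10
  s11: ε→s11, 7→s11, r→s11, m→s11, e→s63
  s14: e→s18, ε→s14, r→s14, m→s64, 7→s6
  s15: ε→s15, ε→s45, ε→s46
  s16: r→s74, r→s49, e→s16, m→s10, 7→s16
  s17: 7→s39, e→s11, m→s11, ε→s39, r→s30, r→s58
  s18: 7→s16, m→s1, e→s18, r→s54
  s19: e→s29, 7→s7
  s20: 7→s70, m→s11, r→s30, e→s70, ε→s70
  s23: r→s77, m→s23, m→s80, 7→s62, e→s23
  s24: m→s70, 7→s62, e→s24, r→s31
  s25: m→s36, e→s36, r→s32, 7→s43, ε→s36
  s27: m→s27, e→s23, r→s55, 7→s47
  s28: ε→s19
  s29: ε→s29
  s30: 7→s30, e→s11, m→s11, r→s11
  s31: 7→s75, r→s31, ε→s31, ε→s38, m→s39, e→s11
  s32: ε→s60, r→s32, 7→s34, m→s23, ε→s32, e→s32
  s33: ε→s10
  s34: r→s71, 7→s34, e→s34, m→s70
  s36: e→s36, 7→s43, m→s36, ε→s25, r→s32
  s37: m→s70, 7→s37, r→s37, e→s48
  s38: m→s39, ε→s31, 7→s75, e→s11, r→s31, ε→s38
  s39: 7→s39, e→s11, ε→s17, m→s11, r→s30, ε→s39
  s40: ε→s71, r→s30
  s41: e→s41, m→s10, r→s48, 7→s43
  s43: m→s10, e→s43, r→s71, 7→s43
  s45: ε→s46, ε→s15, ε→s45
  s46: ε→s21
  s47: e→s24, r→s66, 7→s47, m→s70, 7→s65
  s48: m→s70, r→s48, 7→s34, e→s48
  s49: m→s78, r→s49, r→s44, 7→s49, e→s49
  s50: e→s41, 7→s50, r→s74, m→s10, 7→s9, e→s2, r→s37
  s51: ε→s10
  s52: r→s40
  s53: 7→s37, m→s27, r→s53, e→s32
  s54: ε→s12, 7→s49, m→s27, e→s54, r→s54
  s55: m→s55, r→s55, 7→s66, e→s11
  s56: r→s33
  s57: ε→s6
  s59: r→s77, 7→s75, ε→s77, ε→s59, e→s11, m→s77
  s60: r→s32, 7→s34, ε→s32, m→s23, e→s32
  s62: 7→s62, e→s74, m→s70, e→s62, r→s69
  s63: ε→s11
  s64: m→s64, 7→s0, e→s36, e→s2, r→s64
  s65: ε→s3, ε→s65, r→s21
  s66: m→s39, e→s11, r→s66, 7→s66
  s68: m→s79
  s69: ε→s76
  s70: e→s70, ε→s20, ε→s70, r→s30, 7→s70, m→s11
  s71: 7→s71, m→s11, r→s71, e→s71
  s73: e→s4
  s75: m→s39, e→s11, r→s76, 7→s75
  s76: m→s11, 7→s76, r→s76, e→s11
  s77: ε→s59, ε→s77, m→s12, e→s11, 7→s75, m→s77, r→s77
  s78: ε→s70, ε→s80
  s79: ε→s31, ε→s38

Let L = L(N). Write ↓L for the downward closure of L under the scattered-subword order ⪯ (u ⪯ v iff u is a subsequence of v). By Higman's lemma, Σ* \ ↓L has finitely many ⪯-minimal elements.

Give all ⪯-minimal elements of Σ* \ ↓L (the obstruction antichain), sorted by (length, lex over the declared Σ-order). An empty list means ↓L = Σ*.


min(Σ*\↓L) = [7mm, 7mrr, me7rm, ermre].

|Q|=81, |F|=41, |δ|=241 (45 ε).
min D↑ (36 st, q0=0, F={11}): 0:r→0,7→1,m→2,e→3 1:r→1,7→1,m→4,e→5 2:r→2,7→6,m→2,e→7 3:r→8,7→5,m→9,e→3 4:r→10,7→4,m→11,e→4 5:r→12,7→5,m→4,e→5 6:r→6,7→6,m→4,e→13 7:r→14,7→15,m→7,e→7 8:r→8,7→12,m→16,e→8 9:r→17,7→18,m→9,e→7 10:r→11,7→10,m→11,e→10 11:r→11,7→11,m→11,e→11 12:r→12,7→12,m→19,e→12 13:r→20,7→15,m→4,e→13 14:r→14,7→21,m→22,e→14 15:r→23,7→15,m→4,e→15 16:r→24,7→25,m→16,e→22 17:r→17,7→26,m→16,e→14 18:r→26,7→18,m→4,e→13 19:r→27,7→19,m→11,e→19 20:r→20,7→21,m→19,e→20 21:r→23,7→21,m→19,e→21 22:r→28,7→29,m→22,e→22 23:r→23,7→23,m→11,e→23 24:r→24,7→30,m→24,e→11 25:r→30,7→25,m→19,e→31 26:r→26,7→26,m→19,e→20 27:r→11,7→27,m→11,e→11 28:r→28,7→32,m→28,e→11 29:r→33,7→29,m→19,e→29 30:r→30,7→30,m→34,e→11 31:r→35,7→29,m→19,e→31 32:r→33,7→32,m→34,e→11 33:r→33,7→33,m→11,e→11 34:r→27,7→34,m→11,e→11 35:r→35,7→32,m→34,e→11 [Hopcroft].
'7mm': |S_i|=[59, 44, 15, 2] end={s11,s63} ∉↓L; 3/3 deletions ∈↓L.
'7mrr': |S_i|=[59, 44, 15, 5, 2] end={s11,s63} ∉↓L; 4/4 single-dels accept.
'me7rm': N↓-sim [59, 51, 36, 19, 8, 2] end={s11,s63} rej; 5/5 del acc.
'ermre': run [59, 53, 41, 30, 17, 2] end={s11,s63} rej; 5/5 del acc.
4 words, ⪯-incomp.


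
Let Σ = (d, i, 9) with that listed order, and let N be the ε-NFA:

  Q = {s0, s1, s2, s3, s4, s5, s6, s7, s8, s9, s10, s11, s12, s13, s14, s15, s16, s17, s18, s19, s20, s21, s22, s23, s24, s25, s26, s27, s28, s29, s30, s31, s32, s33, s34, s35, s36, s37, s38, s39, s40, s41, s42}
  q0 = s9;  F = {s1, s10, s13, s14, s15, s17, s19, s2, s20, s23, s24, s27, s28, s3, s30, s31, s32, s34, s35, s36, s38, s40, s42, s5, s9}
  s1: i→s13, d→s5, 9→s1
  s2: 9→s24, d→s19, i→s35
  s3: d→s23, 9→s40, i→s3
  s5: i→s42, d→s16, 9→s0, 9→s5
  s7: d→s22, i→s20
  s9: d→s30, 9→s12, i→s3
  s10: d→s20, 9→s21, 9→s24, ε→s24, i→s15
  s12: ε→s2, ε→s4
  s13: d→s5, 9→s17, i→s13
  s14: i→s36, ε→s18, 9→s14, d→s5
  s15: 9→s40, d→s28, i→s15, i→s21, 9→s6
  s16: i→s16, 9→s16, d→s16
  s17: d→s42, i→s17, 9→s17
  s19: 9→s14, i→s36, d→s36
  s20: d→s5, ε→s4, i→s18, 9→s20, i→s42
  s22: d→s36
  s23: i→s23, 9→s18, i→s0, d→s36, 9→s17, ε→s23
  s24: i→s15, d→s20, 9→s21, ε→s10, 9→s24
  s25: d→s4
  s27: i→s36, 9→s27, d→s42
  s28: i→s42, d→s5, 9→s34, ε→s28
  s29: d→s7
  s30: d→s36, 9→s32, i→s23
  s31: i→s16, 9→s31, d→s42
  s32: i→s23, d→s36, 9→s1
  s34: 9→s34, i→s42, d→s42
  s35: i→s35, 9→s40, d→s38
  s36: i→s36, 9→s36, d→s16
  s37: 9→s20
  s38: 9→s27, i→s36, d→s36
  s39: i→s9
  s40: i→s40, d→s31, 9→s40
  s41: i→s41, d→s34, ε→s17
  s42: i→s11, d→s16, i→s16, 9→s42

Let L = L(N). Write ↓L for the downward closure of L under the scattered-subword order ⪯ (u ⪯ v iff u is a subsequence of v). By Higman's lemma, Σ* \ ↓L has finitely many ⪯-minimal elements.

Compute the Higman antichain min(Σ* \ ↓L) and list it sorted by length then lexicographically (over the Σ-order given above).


|Q|=43, |F|=25, |δ|=105 (9 ε).
min D↑ (25 st, q0=0, F={11}): 0:d→1,i→2,9→3 1:d→4,i→5,9→6 2:d→5,i→2,9→7 3:d→8,i→9,9→10 4:d→11,i→4,9→4 5:d→4,i→5,9→12 6:d→4,i→5,9→13 7:d→14,i→7,9→7 8:d→4,i→4,9→15 9:d→16,i→9,9→7 10:d→17,i→18,9→10 11:d→11,i→11,9→11 12:d→19,i→12,9→12 13:d→20,i→21,9→13 14:d→19,i→11,9→14 15:d→20,i→4,9→15 16:d→4,i→4,9→22 17:d→20,i→19,9→17 18:d→23,i→18,9→7 19:d→11,i→11,9→19 20:d→11,i→19,9→20 21:d→20,i→21,9→12 22:d→19,i→4,9→22 23:d→20,i→19,9→24 24:d→19,i→19,9→24 (ε-aug+det+¬).
'ddd': run [33, 22, 6, 1] end={s16} — reject; 3/3 deletions ∈↓L.
'i9di': run [33, 21, 13, 4, 2] end={s11,s16} rej; 4/4 single-dels accept.
'9did': N↓-sim [33, 30, 16, 5, 1] end={s16} rej; 4/4 single-dels accept.
'99dii': run [33, 30, 23, 11, 4, 2] end={s11,s16} — reject; 5/5 del acc.
4 minimals (antichain).

A = [ddd, i9di, 9did, 99dii].


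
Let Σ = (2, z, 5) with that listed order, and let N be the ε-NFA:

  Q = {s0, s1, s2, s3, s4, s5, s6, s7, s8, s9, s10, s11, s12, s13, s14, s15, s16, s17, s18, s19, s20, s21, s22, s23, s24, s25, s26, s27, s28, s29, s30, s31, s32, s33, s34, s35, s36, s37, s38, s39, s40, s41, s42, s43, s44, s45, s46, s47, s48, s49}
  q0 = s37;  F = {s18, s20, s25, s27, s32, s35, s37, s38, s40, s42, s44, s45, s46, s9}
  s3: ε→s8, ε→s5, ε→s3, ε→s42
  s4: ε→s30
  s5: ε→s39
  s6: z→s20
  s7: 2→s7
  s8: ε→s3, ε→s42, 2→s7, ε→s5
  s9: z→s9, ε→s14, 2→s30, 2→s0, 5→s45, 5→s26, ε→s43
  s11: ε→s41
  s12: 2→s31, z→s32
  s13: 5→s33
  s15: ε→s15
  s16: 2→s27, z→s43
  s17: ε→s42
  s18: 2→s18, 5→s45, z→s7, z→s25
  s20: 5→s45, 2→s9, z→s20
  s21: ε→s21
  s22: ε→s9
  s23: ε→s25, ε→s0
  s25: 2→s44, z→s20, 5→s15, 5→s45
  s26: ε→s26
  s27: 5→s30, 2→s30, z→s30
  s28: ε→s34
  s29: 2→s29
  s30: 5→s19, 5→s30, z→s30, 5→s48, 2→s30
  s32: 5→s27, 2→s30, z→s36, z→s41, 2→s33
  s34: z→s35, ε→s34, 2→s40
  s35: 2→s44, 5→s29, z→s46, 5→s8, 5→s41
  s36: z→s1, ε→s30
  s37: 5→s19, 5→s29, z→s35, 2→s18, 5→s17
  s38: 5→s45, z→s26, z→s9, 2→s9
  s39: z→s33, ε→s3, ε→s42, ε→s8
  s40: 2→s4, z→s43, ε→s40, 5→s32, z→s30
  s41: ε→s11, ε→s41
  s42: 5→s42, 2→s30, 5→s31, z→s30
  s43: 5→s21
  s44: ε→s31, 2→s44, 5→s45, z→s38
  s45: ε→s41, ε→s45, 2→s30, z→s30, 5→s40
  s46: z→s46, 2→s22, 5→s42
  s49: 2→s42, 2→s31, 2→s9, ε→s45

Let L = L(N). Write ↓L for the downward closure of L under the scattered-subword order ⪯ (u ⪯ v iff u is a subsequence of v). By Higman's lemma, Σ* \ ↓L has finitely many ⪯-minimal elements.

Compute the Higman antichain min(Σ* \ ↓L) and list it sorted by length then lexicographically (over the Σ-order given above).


|Q|=50, |F|=14, |δ|=109 (32 ε).
min D↑ (15 st, q0=0, F={8}): 0:2→1,z→2,5→3 1:2→1,z→4,5→5 2:2→6,z→7,5→3 3:2→8,z→8,5→3 4:2→6,z→9,5→5 5:2→8,z→8,5→10 6:2→6,z→11,5→5 7:2→12,z→7,5→3 8:2→8,z→8,5→8 9:2→12,z→9,5→5 10:2→8,z→8,5→13 11:2→12,z→12,5→5 12:2→8,z→12,5→5 13:2→8,z→8,5→14 14:2→8,z→8,5→8.
'52': |S_i|=[38, 26, 7] end={s19,s29,s30,s33,s4,s48,s7} — reject; 2/2 deletions ∈↓L.
'5z': |S_i|=[38, 26, 10] end={s1,s11,s19,s21,s30,s33,s36,s41,s43,s48} — reject; 2/2 single-dels accept.
'zz22': |S_i|=[38, 35, 25, 20, 6] end={s0,s19,s30,s33,s4,s48} ∉↓L; 4/4 del acc.
'z2zz2': |S_i|=[38, 35, 25, 20, 19, 6] end={s0,s19,s30,s33,s4,s48} ∉↓L; 5/5 single-dels accept.
'255555': N↓-sim [38, 29, 17, 14, 11, 4, 3] end={s19,s30,s48} ∉↓L; 6/6 deletions ∈↓L.
5 obstructions.

min(Σ*\↓L) = [52, 5z, zz22, z2zz2, 255555].


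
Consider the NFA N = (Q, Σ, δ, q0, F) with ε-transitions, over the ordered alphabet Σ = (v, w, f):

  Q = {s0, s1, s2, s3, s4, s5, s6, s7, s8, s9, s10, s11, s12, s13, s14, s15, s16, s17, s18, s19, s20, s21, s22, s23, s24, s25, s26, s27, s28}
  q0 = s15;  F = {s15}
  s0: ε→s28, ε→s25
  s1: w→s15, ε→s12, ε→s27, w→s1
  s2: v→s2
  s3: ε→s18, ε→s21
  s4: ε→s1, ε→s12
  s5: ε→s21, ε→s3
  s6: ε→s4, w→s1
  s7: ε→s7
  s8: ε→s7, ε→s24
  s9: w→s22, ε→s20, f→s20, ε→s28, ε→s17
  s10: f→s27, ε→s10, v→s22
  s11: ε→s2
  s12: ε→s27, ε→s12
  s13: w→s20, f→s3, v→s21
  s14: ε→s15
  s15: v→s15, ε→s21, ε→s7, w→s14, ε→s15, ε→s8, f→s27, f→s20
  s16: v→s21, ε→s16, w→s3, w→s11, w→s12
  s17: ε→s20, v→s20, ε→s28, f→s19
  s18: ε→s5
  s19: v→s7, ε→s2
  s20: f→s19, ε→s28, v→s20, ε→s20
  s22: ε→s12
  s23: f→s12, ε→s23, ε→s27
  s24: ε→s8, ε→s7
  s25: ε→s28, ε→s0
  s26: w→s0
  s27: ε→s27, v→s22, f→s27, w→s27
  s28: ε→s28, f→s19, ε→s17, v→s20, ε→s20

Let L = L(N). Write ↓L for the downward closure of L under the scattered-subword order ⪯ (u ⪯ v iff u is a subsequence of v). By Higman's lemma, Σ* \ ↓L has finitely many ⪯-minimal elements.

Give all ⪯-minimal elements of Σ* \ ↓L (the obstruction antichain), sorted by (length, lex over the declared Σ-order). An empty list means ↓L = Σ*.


A = [f].

|Q|=29, |F|=1, |δ|=75 (44 ε).
min D↑ (2 st, q0=0, F={1}): 0:v→0,w→0,f→1 1:v→1,w→1,f→1 (ε-aug+det+¬).
'f': run [14, 9] end={s12,s17,s19,s2,s20,s22,s27,s28,s7} ∉↓L; 1/1 deletions ∈↓L.
1 words, ⪯-incomp.


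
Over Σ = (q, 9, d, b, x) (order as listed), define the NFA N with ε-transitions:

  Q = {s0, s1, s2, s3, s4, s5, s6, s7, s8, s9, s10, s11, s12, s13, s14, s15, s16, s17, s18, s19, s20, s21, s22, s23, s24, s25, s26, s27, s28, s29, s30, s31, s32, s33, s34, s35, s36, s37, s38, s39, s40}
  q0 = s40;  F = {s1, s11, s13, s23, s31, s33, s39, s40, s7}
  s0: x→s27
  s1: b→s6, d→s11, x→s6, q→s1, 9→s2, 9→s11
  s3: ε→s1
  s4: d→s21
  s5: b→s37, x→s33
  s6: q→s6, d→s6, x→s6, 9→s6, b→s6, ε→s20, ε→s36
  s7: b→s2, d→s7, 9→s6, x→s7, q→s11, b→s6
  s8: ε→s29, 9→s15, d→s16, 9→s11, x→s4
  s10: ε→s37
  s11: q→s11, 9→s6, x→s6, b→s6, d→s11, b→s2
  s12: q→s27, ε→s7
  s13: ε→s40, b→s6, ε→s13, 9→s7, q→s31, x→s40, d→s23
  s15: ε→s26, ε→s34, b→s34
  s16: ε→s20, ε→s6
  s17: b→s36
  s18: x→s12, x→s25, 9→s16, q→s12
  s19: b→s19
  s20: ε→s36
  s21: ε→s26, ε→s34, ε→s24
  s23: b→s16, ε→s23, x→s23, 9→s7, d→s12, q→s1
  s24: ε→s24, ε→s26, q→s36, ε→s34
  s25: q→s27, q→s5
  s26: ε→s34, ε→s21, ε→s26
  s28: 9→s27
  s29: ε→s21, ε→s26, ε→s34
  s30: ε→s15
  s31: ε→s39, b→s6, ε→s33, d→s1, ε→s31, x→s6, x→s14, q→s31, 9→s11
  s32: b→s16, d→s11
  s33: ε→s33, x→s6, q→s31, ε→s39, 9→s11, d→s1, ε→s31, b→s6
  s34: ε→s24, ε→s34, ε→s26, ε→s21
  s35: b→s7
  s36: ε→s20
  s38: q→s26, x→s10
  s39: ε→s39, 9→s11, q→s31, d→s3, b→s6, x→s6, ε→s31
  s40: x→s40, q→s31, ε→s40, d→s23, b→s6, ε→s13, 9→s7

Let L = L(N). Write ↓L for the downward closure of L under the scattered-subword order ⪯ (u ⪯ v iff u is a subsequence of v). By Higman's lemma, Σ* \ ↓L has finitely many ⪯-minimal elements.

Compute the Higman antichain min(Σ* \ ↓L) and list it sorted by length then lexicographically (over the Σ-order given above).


|Q|=41, |F|=9, |δ|=121 (42 ε).
min D↑ (7 st, q0=0, F={4}): 0:q→1,9→2,d→3,b→4,x→0 1:q→1,9→5,d→6,b→4,x→4 2:q→5,9→4,d→2,b→4,x→2 3:q→6,9→2,d→2,b→4,x→3 4:q→4,9→4,d→4,b→4,x→4 5:q→5,9→4,d→5,b→4,x→4 6:q→6,9→5,d→5,b→4,x→4 [Hopcroft].
'b': |S_i|=[18, 5] end={s16,s2,s20,s36,s6} rej; 1/1 del acc.
'qx': run [18, 12, 4] end={s14,s20,s36,s6} — reject; 2/2 single-dels accept.
'99': N↓-sim [18, 6, 3] end={s20,s36,s6} ∉↓L; 2/2 single-dels accept.
'dd9': run [18, 12, 8, 3] end={s20,s36,s6} rej; 3/3 single-dels accept.
4 minimals (antichain).

Antichain: [b, qx, 99, dd9].


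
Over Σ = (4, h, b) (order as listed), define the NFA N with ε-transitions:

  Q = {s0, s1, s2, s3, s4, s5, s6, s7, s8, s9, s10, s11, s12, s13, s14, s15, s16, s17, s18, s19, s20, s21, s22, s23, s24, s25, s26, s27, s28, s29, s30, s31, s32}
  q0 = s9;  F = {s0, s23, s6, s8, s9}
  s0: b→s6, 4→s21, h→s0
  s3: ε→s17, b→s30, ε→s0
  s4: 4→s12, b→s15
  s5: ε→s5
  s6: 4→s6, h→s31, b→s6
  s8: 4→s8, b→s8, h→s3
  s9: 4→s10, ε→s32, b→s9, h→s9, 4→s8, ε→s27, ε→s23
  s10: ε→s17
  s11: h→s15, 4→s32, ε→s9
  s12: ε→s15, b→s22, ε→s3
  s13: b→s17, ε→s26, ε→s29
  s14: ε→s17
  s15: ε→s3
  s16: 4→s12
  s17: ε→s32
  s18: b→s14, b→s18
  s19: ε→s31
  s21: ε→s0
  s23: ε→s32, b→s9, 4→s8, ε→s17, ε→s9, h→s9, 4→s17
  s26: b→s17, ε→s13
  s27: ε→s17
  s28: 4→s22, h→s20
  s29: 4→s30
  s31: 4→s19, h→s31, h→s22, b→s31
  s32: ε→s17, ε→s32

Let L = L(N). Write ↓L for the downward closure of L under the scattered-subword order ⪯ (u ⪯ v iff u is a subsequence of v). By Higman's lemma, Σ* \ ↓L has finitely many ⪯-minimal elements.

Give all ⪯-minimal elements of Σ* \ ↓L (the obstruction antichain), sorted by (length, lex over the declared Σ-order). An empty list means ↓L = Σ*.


|Q|=33, |F|=5, |δ|=59 (24 ε).
min D↑ (5 st, q0=0, F={4}): 0:4→1,h→0,b→0 1:4→1,h→2,b→1 2:4→2,h→2,b→3 3:4→3,h→4,b→3 4:4→4,h→4,b→4.
'4hbh': N↓-sim [15, 12, 10, 5, 3] end={s19,s22,s31} — reject; 4/4 del acc.
1 obstructions.

A = [4hbh].


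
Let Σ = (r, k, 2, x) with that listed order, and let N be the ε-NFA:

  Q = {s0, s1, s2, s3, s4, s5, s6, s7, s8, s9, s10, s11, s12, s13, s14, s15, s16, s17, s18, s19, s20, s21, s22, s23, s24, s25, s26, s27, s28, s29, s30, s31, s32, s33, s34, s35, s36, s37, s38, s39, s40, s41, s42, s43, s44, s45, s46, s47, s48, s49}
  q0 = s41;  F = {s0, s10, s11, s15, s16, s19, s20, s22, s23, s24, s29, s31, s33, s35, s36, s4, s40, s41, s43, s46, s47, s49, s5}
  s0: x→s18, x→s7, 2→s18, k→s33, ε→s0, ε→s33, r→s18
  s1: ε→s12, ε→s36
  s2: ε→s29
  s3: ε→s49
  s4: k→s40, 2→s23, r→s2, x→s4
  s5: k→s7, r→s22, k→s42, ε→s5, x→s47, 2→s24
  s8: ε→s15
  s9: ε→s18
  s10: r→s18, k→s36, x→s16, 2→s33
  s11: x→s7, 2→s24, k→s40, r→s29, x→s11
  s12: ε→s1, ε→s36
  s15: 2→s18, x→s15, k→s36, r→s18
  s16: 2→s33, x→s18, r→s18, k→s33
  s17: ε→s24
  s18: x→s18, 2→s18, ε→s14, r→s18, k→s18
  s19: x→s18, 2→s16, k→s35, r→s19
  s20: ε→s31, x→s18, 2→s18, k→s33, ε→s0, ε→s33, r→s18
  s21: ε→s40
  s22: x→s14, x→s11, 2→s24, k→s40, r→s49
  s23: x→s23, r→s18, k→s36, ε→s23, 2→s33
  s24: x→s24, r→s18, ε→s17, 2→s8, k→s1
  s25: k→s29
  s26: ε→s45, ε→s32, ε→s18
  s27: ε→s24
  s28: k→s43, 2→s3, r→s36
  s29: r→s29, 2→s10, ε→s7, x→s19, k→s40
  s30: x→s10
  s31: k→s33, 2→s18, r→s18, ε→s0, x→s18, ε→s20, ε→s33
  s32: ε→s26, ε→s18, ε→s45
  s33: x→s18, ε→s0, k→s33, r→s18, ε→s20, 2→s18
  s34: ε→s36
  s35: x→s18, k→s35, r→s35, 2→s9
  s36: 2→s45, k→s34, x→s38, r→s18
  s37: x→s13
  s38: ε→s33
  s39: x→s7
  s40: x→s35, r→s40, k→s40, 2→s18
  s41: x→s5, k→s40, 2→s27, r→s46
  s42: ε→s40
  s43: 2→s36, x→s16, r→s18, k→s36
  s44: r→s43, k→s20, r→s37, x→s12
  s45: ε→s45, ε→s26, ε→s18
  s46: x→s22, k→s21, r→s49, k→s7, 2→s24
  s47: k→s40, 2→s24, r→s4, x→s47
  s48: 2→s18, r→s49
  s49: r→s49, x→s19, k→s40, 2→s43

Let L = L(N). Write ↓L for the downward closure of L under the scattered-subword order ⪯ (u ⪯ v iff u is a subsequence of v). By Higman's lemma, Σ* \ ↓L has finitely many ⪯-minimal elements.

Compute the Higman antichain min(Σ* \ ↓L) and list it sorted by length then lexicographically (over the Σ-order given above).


min(Σ*\↓L) = [k2, 2r, kxx, 222, rrxx, xxr22x].

|Q|=50, |F|=23, |δ|=152 (38 ε).
min D↑ (21 st, q0=0, F={7}): 0:r→1,k→2,2→3,x→4 1:r→5,k→2,2→3,x→6 2:r→2,k→2,2→7,x→8 3:r→7,k→9,2→10,x→3 4:r→6,k→2,2→3,x→11 5:r→5,k→2,2→12,x→13 6:r→5,k→2,2→3,x→14 7:r→7,k→7,2→7,x→7 8:r→8,k→8,2→7,x→7 9:r→7,k→9,2→7,x→15 10:r→7,k→9,2→7,x→10 11:r→16,k→2,2→3,x→11 12:r→7,k→9,2→9,x→17 13:r→13,k→8,2→17,x→7 14:r→18,k→2,2→3,x→14 15:r→7,k→15,2→7,x→7 16:r→18,k→2,2→19,x→16 17:r→7,k→15,2→15,x→7 18:r→18,k→2,2→20,x→13 19:r→7,k→9,2→15,x→19 20:r→7,k→9,2→15,x→17 [Hopcroft].
'k2': run [40, 20, 6] end={s14,s18,s26,s32,s45,s9} ∉↓L; 2/2 deletions ∈↓L.
'2r': run [40, 25, 2] end={s14,s18} rej; 2/2 del acc.
'kxx': |S_i|=[40, 20, 10, 3] end={s14,s18,s7} rej; 3/3 deletions ∈↓L.
'222': run [40, 25, 15, 5] end={s14,s18,s26,s32,s45} — reject; 3/3 single-dels accept.
'rrxx': run [40, 35, 23, 12, 3] end={s14,s18,s7} rej; 4/4 single-dels accept.
'xxr22x': N↓-sim [40, 36, 31, 23, 17, 10, 3] end={s14,s18,s7} ∉↓L; 6/6 del acc.
6 obstructions.


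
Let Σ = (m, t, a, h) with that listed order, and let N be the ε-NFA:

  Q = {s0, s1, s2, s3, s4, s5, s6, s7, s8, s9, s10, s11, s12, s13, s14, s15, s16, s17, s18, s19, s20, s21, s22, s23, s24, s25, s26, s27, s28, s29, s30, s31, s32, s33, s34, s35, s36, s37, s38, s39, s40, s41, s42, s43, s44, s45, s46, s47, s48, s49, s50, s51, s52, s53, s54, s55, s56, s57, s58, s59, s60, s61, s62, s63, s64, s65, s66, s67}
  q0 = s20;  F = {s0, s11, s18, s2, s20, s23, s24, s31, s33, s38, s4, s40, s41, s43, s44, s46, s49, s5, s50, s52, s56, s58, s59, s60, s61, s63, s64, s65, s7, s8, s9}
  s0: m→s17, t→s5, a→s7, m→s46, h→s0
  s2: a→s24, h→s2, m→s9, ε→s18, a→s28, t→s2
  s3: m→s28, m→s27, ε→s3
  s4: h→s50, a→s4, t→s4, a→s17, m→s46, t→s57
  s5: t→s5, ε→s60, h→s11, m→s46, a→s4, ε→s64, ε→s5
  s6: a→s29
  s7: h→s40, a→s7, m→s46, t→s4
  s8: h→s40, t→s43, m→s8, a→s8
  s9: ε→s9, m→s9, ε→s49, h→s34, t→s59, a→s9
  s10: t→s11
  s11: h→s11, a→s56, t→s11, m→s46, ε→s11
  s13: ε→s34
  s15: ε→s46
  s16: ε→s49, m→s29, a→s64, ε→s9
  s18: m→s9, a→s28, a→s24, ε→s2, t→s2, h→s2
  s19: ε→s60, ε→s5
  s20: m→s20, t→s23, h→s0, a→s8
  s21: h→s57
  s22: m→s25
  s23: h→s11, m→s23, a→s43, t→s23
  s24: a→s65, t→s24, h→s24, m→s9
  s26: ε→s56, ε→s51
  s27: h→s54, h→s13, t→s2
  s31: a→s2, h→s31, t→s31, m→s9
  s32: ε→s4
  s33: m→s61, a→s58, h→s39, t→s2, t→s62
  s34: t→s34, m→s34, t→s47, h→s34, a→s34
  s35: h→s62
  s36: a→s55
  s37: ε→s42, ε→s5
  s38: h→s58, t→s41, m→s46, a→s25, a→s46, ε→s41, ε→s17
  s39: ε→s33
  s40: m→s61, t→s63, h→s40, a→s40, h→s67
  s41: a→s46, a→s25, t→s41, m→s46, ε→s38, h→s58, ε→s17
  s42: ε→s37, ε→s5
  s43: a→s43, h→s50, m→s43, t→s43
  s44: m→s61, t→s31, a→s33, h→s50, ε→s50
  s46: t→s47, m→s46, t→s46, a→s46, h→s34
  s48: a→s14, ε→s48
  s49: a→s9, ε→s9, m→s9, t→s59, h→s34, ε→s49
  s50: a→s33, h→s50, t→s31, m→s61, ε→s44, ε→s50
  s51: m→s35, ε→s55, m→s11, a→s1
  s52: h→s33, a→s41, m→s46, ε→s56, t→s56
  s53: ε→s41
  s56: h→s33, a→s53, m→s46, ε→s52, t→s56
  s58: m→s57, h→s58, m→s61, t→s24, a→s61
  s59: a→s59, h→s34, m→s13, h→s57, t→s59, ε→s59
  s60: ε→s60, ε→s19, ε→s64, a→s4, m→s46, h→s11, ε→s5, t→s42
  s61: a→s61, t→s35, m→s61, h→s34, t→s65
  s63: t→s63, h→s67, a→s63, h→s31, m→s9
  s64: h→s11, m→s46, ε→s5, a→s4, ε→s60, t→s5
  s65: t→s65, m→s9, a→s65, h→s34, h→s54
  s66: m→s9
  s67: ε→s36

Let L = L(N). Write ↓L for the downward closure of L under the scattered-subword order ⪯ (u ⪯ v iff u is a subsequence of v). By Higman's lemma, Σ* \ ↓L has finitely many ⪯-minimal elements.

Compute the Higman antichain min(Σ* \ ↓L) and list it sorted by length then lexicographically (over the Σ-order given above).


|Q|=68, |F|=31, |δ|=207 (45 ε).
min D↑ (25 st, q0=0, F={14}): 0:m→0,t→1,a→2,h→3 1:m→1,t→1,a→4,h→5 2:m→2,t→4,a→2,h→6 3:m→7,t→8,a→9,h→3 4:m→4,t→4,a→4,h→10 5:m→7,t→5,a→11,h→5 6:m→12,t→13,a→6,h→6 7:m→7,t→7,a→7,h→14 8:m→7,t→8,a→15,h→5 9:m→7,t→15,a→9,h→6 10:m→12,t→16,a→17,h→10 11:m→7,t→11,a→18,h→17 12:m→12,t→19,a→12,h→14 13:m→20,t→13,a→13,h→16 14:m→14,t→14,a→14,h→14 15:m→7,t→15,a→15,h→10 16:m→20,t→16,a→21,h→16 17:m→12,t→21,a→22,h→17 18:m→7,t→18,a→7,h→22 19:m→20,t→19,a→19,h→14 20:m→20,t→23,a→20,h→14 21:m→20,t→21,a→24,h→21 22:m→12,t→24,a→12,h→22 23:m→14,t→23,a→23,h→14 24:m→20,t→24,a→19,h→24.
'hmh': |S_i|=[49, 45, 14, 5] end={s34,s47,s54,s57,s62} — reject; 3/3 deletions ∈↓L.
'thaaah': run [49, 44, 34, 28, 21, 14, 5] end={s34,s47,s54,s57,s62} rej; 6/6 del acc.
'ahtmtm': N↓-sim [49, 39, 27, 20, 7, 5, 3] end={s13,s34,s47} — reject; 6/6 single-dels accept.
3 minimals (antichain).

A = [hmh, thaaah, ahtmtm].


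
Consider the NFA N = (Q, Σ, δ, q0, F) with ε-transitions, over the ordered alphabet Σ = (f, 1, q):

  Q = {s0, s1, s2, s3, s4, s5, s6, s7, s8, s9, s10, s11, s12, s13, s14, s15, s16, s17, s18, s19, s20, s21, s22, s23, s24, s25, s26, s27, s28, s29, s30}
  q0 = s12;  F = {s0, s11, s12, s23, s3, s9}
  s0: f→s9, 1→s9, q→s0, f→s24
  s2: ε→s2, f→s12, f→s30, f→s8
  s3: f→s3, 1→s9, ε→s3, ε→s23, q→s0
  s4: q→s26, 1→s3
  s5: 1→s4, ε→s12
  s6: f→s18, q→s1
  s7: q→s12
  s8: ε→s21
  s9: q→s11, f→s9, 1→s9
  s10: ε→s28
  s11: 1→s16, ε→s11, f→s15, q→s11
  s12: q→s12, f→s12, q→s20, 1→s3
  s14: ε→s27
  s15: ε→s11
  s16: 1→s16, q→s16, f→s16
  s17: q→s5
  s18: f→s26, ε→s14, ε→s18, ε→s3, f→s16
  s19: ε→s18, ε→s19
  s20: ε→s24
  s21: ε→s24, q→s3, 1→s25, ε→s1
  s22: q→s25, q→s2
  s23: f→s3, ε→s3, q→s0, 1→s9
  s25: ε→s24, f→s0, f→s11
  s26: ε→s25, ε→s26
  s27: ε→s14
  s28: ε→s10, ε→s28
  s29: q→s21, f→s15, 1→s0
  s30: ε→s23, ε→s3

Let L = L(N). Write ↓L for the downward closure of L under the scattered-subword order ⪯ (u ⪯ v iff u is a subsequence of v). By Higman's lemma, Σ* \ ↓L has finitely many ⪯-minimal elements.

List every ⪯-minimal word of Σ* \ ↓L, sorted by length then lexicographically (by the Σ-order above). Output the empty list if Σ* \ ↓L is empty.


|Q|=31, |F|=6, |δ|=70 (26 ε).
min D↑ (6 st, q0=0, F={5}): 0:f→0,1→1,q→0 1:f→1,1→2,q→3 2:f→2,1→2,q→4 3:f→2,1→2,q→3 4:f→4,1→5,q→4 5:f→5,1→5,q→5 (ε-aug+det+¬).
'11q1': N↓-sim [10, 8, 4, 3, 1] end={s16} — reject; 4/4 deletions ∈↓L.
'1qfq1': |S_i|=[10, 8, 6, 5, 3, 1] end={s16} rej; 5/5 deletions ∈↓L.
2 obstructions.

A = [11q1, 1qfq1].


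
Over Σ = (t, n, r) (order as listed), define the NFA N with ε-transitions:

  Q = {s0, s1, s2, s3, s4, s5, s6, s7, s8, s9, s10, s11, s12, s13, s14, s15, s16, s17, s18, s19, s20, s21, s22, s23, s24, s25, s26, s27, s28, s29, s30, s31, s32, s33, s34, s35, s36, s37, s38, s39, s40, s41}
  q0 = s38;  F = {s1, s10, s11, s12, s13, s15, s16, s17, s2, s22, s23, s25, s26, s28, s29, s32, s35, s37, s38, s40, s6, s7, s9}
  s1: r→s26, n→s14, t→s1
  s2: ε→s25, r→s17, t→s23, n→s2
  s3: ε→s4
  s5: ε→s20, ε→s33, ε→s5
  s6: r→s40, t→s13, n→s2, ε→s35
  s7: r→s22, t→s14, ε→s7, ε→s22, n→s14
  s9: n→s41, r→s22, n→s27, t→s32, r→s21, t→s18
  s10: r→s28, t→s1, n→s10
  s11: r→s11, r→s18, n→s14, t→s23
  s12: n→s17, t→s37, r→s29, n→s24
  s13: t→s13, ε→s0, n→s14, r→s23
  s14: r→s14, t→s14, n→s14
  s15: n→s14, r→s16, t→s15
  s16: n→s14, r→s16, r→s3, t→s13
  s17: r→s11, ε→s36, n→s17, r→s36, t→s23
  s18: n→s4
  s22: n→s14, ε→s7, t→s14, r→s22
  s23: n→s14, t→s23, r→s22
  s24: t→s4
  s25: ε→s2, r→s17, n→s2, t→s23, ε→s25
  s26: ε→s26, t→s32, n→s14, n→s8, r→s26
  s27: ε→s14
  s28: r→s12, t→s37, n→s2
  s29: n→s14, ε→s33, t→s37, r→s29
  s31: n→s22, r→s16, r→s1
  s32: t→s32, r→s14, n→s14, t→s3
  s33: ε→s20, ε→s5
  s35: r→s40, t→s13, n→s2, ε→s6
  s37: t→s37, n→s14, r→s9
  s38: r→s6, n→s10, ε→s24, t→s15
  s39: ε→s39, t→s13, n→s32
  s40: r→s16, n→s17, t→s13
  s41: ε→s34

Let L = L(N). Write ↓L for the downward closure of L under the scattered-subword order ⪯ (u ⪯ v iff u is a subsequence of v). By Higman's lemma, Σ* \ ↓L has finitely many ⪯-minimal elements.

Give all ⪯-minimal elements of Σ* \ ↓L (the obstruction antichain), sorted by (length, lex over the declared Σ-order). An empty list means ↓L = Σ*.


min(Σ*\↓L) = [tn, rrrn, ntrtr, rtrrt, rntrt].

|Q|=42, |F|=23, |δ|=110 (22 ε).
min D↑ (21 st, q0=0, F={4}): 0:t→1,n→2,r→3 1:t→1,n→4,r→5 2:t→6,n→2,r→7 3:t→8,n→9,r→10 4:t→4,n→4,r→4 5:t→8,n→4,r→5 6:t→6,n→4,r→11 7:t→12,n→9,r→13 8:t→8,n→4,r→14 9:t→14,n→9,r→15 10:t→8,n→15,r→5 11:t→16,n→4,r→11 12:t→12,n→4,r→17 13:t→12,n→15,r→18 14:t→14,n→4,r→19 15:t→14,n→15,r→20 16:t→16,n→4,r→4 17:t→16,n→4,r→19 18:t→12,n→4,r→18 19:t→4,n→4,r→19 20:t→14,n→4,r→20 (ε-aug+det+¬).
'tn': run [38, 21, 6] end={s14,s27,s34,s4,s41,s8} rej; 2/2 del acc.
'rrrn': |S_i|=[38, 34, 29, 25, 6] end={s14,s27,s34,s4,s41,s8} rej; 4/4 single-dels accept.
'ntrtr': run [38, 30, 17, 14, 5, 1] end={s14} ∉↓L; 5/5 single-dels accept.
'rtrrt': run [38, 34, 16, 13, 4, 1] end={s14} — reject; 5/5 del acc.
'rntrt': |S_i|=[38, 34, 16, 5, 3, 1] end={s14} — reject; 5/5 del acc.
5 minimals (antichain).


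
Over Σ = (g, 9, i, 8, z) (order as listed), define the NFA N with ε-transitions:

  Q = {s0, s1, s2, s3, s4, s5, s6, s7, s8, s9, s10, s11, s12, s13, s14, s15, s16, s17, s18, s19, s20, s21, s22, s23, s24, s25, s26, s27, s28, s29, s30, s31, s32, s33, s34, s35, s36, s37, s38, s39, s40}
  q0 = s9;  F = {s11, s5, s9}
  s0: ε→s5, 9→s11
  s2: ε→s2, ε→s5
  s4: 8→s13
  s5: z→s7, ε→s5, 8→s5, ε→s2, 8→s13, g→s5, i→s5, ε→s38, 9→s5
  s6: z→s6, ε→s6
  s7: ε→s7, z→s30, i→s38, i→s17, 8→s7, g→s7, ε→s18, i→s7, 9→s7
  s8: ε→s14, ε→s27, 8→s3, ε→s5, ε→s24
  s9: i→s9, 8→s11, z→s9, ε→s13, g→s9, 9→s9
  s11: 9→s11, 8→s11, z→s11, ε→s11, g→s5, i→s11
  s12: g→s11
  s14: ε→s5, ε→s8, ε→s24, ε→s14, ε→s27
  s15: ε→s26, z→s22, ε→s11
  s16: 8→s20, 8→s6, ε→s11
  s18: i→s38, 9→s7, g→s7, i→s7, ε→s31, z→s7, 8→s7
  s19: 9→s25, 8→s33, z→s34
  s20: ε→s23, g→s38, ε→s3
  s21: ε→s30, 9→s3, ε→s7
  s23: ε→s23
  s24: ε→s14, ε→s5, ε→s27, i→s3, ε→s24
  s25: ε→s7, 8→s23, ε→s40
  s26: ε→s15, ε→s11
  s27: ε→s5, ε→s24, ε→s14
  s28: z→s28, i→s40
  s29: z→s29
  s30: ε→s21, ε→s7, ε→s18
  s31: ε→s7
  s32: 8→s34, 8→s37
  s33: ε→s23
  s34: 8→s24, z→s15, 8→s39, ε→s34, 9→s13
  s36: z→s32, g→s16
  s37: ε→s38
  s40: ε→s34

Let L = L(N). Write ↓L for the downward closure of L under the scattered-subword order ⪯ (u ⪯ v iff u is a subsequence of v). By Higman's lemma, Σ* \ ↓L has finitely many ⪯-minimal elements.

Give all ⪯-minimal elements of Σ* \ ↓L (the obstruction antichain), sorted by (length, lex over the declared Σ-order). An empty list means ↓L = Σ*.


|Q|=41, |F|=3, |δ|=103 (48 ε).
min D↑ (4 st, q0=0, F={3}): 0:g→0,9→0,i→0,8→1,z→0 1:g→2,9→1,i→1,8→1,z→1 2:g→2,9→2,i→2,8→2,z→3 3:g→3,9→3,i→3,8→3,z→3.
'8gz': run [13, 12, 11, 8] end={s17,s18,s21,s3,s30,s31,s38,s7} rej; 3/3 single-dels accept.
1 obstructions.

Antichain: [8gz].


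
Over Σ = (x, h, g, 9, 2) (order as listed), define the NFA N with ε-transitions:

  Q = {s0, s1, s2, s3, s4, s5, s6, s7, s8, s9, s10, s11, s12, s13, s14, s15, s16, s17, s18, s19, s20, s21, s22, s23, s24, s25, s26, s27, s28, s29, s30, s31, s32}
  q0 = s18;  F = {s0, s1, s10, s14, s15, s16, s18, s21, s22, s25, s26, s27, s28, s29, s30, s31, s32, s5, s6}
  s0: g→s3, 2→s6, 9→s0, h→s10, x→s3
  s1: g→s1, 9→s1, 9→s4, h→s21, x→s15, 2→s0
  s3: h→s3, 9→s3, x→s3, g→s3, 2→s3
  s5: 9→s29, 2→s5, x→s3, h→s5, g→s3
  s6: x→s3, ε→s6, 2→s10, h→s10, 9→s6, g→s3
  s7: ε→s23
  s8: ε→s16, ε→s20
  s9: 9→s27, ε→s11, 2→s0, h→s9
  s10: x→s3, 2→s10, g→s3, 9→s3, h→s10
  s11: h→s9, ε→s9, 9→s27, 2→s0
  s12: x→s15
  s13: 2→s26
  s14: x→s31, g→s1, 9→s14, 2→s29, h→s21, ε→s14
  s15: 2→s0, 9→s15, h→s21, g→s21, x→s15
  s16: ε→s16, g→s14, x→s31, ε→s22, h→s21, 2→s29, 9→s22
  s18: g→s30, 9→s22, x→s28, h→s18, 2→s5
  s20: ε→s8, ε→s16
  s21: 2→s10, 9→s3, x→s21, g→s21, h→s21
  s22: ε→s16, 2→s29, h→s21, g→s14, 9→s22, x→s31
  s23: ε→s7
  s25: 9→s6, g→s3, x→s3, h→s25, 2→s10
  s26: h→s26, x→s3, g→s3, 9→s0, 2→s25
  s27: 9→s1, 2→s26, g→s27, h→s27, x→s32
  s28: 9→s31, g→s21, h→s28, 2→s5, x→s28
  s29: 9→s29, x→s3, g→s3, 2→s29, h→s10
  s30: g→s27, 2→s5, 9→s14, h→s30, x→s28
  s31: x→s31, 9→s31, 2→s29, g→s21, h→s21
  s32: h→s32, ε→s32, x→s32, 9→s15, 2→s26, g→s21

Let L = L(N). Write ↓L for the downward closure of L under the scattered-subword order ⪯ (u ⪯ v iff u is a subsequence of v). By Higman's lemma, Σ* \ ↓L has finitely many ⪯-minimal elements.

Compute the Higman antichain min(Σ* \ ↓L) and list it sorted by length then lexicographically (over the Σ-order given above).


|Q|=33, |F|=19, |δ|=123 (14 ε).
min D↑ (19 st, q0=0, F={10}): 0:x→1,h→0,g→2,9→3,2→4 1:x→1,h→1,g→5,9→6,2→4 2:x→1,h→2,g→7,9→8,2→4 3:x→6,h→5,g→8,9→3,2→9 4:x→10,h→4,g→10,9→9,2→4 5:x→5,h→5,g→5,9→10,2→11 6:x→6,h→5,g→5,9→6,2→9 7:x→12,h→7,g→7,9→13,2→14 8:x→6,h→5,g→13,9→8,2→9 9:x→10,h→11,g→10,9→9,2→9 10:x→10,h→10,g→10,9→10,2→10 11:x→10,h→11,g→10,9→10,2→11 12:x→12,h→12,g→5,9→15,2→14 13:x→15,h→5,g→13,9→13,2→16 14:x→10,h→14,g→10,9→16,2→17 15:x→15,h→5,g→5,9→15,2→16 16:x→10,h→11,g→10,9→16,2→18 17:x→10,h→17,g→10,9→18,2→11 18:x→10,h→11,g→10,9→18,2→11 [Hopcroft].
'2x': run [21, 8, 1] end={s3} rej; 2/2 deletions ∈↓L.
'2g': |S_i|=[21, 8, 1] end={s3} rej; 2/2 single-dels accept.
'xg9': N↓-sim [21, 13, 3, 1] end={s3} — reject; 3/3 deletions ∈↓L.
'9h9': N↓-sim [21, 13, 3, 1] end={s3} — reject; 3/3 del acc.
'gg2229': N↓-sim [21, 18, 12, 6, 4, 2, 1] end={s3} ∉↓L; 6/6 single-dels accept.
5 words, ⪯-incomp.

A = [2x, 2g, xg9, 9h9, gg2229].


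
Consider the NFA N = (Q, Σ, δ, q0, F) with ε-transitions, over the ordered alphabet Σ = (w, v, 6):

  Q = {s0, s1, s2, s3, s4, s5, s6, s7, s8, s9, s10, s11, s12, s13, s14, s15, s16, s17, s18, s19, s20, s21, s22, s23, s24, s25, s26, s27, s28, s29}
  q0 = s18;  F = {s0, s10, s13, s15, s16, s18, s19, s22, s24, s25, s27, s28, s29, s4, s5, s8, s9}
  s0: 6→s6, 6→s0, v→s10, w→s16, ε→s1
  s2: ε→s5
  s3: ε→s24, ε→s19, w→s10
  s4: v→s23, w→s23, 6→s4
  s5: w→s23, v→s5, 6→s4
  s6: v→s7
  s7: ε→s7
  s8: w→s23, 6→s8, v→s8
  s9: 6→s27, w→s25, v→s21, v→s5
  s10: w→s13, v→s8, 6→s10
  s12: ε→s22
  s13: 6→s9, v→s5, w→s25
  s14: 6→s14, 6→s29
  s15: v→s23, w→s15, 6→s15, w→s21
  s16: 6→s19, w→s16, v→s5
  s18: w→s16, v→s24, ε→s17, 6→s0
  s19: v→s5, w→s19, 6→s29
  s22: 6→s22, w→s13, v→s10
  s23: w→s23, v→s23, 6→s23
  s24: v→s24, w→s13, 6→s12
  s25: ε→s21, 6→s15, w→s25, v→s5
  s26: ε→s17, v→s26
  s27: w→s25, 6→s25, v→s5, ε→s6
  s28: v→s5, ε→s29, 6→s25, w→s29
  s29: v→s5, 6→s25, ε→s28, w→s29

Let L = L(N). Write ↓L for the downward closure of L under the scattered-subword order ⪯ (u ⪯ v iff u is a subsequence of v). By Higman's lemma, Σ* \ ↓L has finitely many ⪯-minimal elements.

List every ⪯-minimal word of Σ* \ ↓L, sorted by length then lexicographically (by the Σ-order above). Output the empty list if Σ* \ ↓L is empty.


|Q|=30, |F|=17, |δ|=74 (12 ε).
min D↑ (17 st, q0=0, F={9}): 0:w→1,v→2,6→3 1:w→1,v→4,6→5 2:w→6,v→2,6→7 3:w→1,v→8,6→3 4:w→9,v→4,6→10 5:w→5,v→4,6→11 6:w→12,v→4,6→13 7:w→6,v→8,6→7 8:w→6,v→14,6→8 9:w→9,v→9,6→9 10:w→9,v→9,6→10 11:w→11,v→4,6→12 12:w→12,v→4,6→15 13:w→12,v→4,6→16 14:w→9,v→14,6→14 15:w→15,v→9,6→15 16:w→12,v→4,6→12.
'wvw': N↓-sim [24, 15, 5, 1] end={s23} ∉↓L; 3/3 del acc.
'wv6v': |S_i|=[24, 15, 5, 2, 1] end={s23} — reject; 4/4 del acc.
'6vvw': N↓-sim [24, 21, 13, 6, 1] end={s23} rej; 4/4 del acc.
'vww6v': run [24, 16, 11, 6, 4, 1] end={s23} rej; 5/5 single-dels accept.
'w6666v': |S_i|=[24, 15, 13, 11, 6, 4, 1] end={s23} — reject; 6/6 single-dels accept.
5 obstructions.

Antichain: [wvw, wv6v, 6vvw, vww6v, w6666v].


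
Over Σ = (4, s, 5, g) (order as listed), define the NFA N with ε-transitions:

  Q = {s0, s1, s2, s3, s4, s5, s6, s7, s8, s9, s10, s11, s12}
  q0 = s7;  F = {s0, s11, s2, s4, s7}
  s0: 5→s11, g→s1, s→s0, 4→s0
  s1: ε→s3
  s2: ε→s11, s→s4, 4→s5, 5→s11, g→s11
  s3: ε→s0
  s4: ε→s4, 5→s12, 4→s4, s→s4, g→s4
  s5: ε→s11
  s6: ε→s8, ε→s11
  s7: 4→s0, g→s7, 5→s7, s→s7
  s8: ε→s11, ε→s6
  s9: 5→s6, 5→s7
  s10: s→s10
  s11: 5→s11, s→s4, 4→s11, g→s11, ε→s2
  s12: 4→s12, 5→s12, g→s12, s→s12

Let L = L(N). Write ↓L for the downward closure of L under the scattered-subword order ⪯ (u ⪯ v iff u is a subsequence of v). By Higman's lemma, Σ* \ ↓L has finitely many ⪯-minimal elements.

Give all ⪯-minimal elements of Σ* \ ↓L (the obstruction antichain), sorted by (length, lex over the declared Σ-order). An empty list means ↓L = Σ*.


|Q|=13, |F|=5, |δ|=37 (10 ε).
min D↑ (5 st, q0=0, F={4}): 0:4→1,s→0,5→0,g→0 1:4→1,s→1,5→2,g→1 2:4→2,s→3,5→2,g→2 3:4→3,s→3,5→4,g→3 4:4→4,s→4,5→4,g→4.
'45s5': N↓-sim [9, 8, 5, 2, 1] end={s12} ∉↓L; 4/4 deletions ∈↓L.
1 words, ⪯-incomp.

Antichain: [45s5].


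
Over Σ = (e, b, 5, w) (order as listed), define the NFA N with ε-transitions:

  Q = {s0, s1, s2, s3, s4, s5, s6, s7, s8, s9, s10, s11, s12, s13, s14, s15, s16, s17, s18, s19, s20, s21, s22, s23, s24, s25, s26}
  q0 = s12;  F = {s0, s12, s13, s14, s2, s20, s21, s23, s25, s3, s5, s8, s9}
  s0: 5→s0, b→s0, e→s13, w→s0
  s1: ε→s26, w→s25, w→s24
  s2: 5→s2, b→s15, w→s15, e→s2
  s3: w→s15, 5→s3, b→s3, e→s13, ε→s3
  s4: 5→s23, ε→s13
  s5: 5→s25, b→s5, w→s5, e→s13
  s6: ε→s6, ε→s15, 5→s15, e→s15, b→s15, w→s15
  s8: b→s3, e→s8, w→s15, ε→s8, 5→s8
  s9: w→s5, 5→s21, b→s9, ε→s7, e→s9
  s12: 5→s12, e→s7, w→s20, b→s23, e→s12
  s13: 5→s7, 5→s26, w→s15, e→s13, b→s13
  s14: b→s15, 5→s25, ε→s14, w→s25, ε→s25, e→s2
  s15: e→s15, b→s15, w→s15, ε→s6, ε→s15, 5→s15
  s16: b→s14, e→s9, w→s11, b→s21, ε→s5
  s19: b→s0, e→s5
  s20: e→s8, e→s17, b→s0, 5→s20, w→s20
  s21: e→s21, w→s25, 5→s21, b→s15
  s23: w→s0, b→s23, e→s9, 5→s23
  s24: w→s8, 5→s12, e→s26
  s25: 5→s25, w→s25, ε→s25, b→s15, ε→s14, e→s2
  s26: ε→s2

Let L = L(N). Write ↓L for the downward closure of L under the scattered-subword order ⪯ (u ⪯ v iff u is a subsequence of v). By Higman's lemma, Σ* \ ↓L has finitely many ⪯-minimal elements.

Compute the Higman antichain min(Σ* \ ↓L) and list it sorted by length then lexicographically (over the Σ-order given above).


A = [wew, be5b].

|Q|=27, |F|=13, |δ|=90 (15 ε).
min D↑ (13 st, q0=0, F={10}): 0:e→0,b→1,5→0,w→2 1:e→3,b→1,5→1,w→4 2:e→5,b→4,5→2,w→2 3:e→3,b→3,5→6,w→7 4:e→8,b→4,5→4,w→4 5:e→5,b→9,5→5,w→10 6:e→6,b→10,5→6,w→11 7:e→8,b→7,5→11,w→7 8:e→8,b→8,5→12,w→10 9:e→8,b→9,5→9,w→10 10:e→10,b→10,5→10,w→10 11:e→12,b→10,5→11,w→11 12:e→12,b→10,5→12,w→10 [Hopcroft].
'wew': |S_i|=[18, 14, 9, 2] end={s15,s6} — reject; 3/3 single-dels accept.
'be5b': |S_i|=[18, 14, 11, 8, 2] end={s15,s6} — reject; 4/4 del acc.
2 words, ⪯-incomp.
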